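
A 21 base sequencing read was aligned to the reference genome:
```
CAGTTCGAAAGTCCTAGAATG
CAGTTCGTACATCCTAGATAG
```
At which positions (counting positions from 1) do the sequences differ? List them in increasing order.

8, 10, 11, 19, 20

Differences at position 8 (A→T), position 10 (A→C), position 11 (G→A), position 19 (A→T), position 20 (T→A).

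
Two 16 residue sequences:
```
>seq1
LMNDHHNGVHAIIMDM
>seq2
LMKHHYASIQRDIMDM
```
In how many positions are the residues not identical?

9

The sequences differ at positions 3, 4, 6, 7, 8, 9, 10, 11, 12 (1-based) — 9 in total.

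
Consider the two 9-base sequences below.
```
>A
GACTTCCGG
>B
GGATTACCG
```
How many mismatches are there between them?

Mismatches (1-based): site 2: A→G; site 3: C→A; site 6: C→A; site 8: G→C.

4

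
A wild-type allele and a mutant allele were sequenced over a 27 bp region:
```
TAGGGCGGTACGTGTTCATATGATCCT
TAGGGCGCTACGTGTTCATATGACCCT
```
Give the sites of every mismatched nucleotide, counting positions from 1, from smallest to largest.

8, 24

Scanning 1-based: 8: G/C; 24: T/C.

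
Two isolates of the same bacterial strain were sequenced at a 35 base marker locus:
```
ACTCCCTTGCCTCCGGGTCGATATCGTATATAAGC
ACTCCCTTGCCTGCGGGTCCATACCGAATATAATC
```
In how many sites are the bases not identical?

Mismatches (1-based): site 13: C→G; site 20: G→C; site 24: T→C; site 27: T→A; site 34: G→T.

5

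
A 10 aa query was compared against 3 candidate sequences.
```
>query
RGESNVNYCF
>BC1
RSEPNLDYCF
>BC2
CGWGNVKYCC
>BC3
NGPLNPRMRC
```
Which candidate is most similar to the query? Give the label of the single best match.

Hamming distances to query — BC1: 4; BC2: 5; BC3: 8.
Smallest is BC1 with 4 mismatches.

BC1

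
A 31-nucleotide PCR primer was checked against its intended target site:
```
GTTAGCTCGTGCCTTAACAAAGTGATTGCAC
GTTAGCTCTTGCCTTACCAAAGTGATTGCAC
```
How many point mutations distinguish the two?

2

The sequences differ at bases 9, 17 (1-based) — 2 in total.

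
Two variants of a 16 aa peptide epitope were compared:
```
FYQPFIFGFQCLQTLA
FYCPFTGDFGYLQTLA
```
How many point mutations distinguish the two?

The sequences differ at positions 3, 6, 7, 8, 10, 11 (1-based) — 6 in total.

6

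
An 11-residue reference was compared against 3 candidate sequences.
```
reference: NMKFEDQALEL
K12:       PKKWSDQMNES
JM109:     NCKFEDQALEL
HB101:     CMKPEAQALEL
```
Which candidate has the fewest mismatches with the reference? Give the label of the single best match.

K12 differs at 7 residues; JM109 differs at 1 residue; HB101 differs at 3 residues. The closest is JM109.

JM109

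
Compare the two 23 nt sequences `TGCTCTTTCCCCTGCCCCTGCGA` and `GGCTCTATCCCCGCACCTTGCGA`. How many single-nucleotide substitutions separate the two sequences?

6

Mismatches (1-based): position 1: T→G; position 7: T→A; position 13: T→G; position 14: G→C; position 15: C→A; position 18: C→T.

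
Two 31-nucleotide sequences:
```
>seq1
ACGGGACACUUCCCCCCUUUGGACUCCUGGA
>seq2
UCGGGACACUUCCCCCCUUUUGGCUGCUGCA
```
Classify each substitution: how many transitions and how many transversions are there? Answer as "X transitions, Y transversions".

Mismatches (1-based):
site 1: A→U (purine→pyrimidine, transversion)
site 21: G→U (purine→pyrimidine, transversion)
site 23: A→G (purine→purine, transition)
site 26: C→G (pyrimidine→purine, transversion)
site 30: G→C (purine→pyrimidine, transversion)

1 transition, 4 transversions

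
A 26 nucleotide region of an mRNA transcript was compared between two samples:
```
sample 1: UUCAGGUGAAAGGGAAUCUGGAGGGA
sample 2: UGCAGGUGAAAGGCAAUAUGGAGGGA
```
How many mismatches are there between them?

Comparing position by position, 3 bases differ: 2 (U/G), 14 (G/C), 18 (C/A).

3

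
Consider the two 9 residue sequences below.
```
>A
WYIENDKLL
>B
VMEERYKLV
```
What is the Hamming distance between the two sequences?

6

The sequences differ at residues 1, 2, 3, 5, 6, 9 (1-based) — 6 in total.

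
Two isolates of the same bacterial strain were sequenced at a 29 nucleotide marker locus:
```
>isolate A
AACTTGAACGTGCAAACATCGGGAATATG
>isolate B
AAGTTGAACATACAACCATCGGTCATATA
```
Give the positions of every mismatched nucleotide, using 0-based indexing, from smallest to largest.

Scanning 0-based: 2: C/G; 9: G/A; 11: G/A; 15: A/C; 22: G/T; 23: A/C; 28: G/A.

2, 9, 11, 15, 22, 23, 28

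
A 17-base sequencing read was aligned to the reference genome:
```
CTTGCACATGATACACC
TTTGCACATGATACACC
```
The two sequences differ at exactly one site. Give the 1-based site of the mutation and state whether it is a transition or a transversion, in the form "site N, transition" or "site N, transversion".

site 1, transition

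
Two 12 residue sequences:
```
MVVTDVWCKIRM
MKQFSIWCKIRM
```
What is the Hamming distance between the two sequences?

5

The sequences differ at residues 2, 3, 4, 5, 6 (1-based) — 5 in total.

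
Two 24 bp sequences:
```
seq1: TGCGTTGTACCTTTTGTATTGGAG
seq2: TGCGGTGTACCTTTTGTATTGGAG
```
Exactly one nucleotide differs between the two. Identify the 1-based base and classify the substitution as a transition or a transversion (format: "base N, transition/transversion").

Base 5 changes T→G. T is a pyrimidine and G is a purine, so this is a transversion.

base 5, transversion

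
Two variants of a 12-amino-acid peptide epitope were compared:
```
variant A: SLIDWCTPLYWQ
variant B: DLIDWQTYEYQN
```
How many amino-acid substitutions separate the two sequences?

6

Comparing position by position, 6 positions differ: 1 (S/D), 6 (C/Q), 8 (P/Y), 9 (L/E), 11 (W/Q), 12 (Q/N).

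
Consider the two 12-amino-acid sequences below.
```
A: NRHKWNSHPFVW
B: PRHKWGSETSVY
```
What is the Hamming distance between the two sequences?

6

Mismatches (1-based): position 1: N→P; position 6: N→G; position 8: H→E; position 9: P→T; position 10: F→S; position 12: W→Y.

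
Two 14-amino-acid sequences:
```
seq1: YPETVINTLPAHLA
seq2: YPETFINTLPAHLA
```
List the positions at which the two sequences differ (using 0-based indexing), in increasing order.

4

Scanning 0-based: 4: V/F.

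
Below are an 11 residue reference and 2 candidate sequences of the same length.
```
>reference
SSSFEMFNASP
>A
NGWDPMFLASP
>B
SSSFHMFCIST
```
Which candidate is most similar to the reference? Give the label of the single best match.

Hamming distances to reference — A: 6; B: 4.
Smallest is B with 4 mismatches.

B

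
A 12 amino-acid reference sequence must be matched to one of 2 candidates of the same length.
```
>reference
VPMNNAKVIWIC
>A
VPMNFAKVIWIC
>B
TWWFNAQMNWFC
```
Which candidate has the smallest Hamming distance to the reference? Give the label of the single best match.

A

Hamming distances to reference — A: 1; B: 8.
Smallest is A with 1 mismatch.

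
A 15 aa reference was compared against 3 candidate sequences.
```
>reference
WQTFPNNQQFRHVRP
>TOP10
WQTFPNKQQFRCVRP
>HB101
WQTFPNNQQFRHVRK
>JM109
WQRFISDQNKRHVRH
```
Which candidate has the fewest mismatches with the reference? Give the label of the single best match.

HB101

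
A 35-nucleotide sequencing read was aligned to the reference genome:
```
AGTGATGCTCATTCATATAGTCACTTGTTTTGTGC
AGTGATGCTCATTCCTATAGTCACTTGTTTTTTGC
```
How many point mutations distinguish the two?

Mismatches (1-based): base 15: A→C; base 32: G→T.

2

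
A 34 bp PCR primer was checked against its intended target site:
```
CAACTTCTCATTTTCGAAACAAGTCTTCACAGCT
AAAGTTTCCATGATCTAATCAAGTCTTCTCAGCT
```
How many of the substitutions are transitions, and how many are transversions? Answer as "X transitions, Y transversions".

2 transitions, 7 transversions

Mismatches (1-based):
site 1: C→A (pyrimidine→purine, transversion)
site 4: C→G (pyrimidine→purine, transversion)
site 7: C→T (pyrimidine→pyrimidine, transition)
site 8: T→C (pyrimidine→pyrimidine, transition)
site 12: T→G (pyrimidine→purine, transversion)
site 13: T→A (pyrimidine→purine, transversion)
site 16: G→T (purine→pyrimidine, transversion)
site 19: A→T (purine→pyrimidine, transversion)
site 29: A→T (purine→pyrimidine, transversion)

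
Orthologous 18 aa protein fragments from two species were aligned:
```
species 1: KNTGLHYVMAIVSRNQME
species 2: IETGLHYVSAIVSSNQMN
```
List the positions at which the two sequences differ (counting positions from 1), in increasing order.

Differences at position 1 (K→I), position 2 (N→E), position 9 (M→S), position 14 (R→S), position 18 (E→N).

1, 2, 9, 14, 18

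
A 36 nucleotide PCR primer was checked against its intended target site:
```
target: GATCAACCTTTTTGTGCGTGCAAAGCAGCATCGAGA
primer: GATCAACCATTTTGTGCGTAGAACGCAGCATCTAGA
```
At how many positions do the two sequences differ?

5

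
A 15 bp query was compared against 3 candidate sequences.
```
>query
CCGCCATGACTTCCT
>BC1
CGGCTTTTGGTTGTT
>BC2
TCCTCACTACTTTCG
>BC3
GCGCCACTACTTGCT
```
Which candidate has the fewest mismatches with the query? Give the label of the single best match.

Hamming distances to query — BC1: 8; BC2: 7; BC3: 4.
Smallest is BC3 with 4 mismatches.

BC3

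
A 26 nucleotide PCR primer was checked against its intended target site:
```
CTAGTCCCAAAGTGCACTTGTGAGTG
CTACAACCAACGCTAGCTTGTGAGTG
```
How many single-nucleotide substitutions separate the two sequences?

8

Comparing position by position, 8 bases differ: 4 (G/C), 5 (T/A), 6 (C/A), 11 (A/C), 13 (T/C), 14 (G/T), 15 (C/A), 16 (A/G).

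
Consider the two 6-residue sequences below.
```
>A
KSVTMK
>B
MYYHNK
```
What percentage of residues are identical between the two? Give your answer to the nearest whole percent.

17%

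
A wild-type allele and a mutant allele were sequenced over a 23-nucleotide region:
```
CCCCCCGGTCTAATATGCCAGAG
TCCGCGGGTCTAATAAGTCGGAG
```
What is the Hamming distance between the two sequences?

The sequences differ at positions 1, 4, 6, 16, 18, 20 (1-based) — 6 in total.

6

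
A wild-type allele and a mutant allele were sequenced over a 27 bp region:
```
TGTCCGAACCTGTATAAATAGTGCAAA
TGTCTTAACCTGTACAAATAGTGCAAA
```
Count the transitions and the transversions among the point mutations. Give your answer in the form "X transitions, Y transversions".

Mismatches (1-based):
site 5: C→T (pyrimidine→pyrimidine, transition)
site 6: G→T (purine→pyrimidine, transversion)
site 15: T→C (pyrimidine→pyrimidine, transition)

2 transitions, 1 transversion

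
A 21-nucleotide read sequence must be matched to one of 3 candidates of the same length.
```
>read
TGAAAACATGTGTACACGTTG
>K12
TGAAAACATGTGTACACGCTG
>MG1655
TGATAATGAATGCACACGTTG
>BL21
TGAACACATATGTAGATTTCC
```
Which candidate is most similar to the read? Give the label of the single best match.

Hamming distances to read — K12: 1; MG1655: 6; BL21: 7.
Smallest is K12 with 1 mismatch.

K12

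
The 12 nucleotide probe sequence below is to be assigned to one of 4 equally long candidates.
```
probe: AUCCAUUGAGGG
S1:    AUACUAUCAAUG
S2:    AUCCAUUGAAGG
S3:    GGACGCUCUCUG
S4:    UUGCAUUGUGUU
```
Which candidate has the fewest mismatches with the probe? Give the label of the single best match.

S2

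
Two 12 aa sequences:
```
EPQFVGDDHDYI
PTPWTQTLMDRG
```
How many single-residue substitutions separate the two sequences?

11

The sequences differ at residues 1, 2, 3, 4, 5, 6, 7, 8, 9, 11, 12 (1-based) — 11 in total.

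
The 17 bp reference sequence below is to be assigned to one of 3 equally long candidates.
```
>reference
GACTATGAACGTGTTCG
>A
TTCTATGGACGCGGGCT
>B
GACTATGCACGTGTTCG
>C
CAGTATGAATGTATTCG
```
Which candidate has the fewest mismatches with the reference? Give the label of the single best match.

B

A differs at 7 positions; B differs at 1 position; C differs at 4 positions. The closest is B.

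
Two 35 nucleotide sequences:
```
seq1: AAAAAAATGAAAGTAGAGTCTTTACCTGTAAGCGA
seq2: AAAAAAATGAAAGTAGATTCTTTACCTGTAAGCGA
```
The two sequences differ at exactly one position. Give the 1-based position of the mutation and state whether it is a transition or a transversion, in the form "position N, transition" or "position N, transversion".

position 18, transversion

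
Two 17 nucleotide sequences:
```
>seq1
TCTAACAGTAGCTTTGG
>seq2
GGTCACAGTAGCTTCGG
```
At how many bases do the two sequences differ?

Comparing position by position, 4 bases differ: 1 (T/G), 2 (C/G), 4 (A/C), 15 (T/C).

4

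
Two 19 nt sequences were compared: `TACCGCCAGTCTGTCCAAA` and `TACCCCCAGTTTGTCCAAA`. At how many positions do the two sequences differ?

Comparing position by position, 2 positions differ: 5 (G/C), 11 (C/T).

2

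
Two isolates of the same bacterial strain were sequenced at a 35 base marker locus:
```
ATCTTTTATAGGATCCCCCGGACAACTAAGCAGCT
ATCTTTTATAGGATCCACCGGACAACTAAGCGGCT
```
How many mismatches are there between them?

2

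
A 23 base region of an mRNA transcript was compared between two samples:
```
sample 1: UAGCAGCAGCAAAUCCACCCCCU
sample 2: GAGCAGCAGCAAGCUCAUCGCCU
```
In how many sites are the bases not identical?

Comparing position by position, 6 sites differ: 1 (U/G), 13 (A/G), 14 (U/C), 15 (C/U), 18 (C/U), 20 (C/G).

6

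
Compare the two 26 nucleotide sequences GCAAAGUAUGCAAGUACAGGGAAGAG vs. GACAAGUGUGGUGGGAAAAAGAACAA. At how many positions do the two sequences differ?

The sequences differ at positions 2, 3, 8, 11, 12, 13, 15, 17, 19, 20, 24, 26 (1-based) — 12 in total.

12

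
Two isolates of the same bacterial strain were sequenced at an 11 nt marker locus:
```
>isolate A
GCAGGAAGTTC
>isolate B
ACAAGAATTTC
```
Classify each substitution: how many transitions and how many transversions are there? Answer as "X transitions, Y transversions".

Mismatches (1-based):
base 1: G→A (purine→purine, transition)
base 4: G→A (purine→purine, transition)
base 8: G→T (purine→pyrimidine, transversion)

2 transitions, 1 transversion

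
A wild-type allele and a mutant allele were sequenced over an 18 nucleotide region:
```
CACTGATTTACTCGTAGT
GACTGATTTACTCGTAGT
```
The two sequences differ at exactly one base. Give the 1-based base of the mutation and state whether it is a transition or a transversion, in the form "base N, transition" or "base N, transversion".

base 1, transversion

The sequences differ only at base 1: C→G (pyrimidine→purine), a transversion.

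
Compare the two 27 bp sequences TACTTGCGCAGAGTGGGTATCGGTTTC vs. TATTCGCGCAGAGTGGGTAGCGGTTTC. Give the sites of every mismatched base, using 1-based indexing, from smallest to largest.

3, 5, 20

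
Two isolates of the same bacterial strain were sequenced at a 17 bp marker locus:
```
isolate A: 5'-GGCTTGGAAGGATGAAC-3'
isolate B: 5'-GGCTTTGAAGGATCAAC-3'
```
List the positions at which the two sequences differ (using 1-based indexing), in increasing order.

Scanning 1-based: 6: G/T; 14: G/C.

6, 14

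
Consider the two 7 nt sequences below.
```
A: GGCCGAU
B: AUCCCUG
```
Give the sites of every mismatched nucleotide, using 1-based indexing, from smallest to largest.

Differences at site 1 (G→A), site 2 (G→U), site 5 (G→C), site 6 (A→U), site 7 (U→G).

1, 2, 5, 6, 7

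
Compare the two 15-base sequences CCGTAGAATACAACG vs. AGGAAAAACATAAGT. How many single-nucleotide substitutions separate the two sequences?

8

The sequences differ at sites 1, 2, 4, 6, 9, 11, 14, 15 (1-based) — 8 in total.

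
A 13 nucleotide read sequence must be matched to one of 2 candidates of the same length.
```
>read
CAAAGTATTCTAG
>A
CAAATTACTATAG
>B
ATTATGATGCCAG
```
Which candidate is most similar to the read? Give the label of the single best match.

A differs at 3 positions; B differs at 7 positions. The closest is A.

A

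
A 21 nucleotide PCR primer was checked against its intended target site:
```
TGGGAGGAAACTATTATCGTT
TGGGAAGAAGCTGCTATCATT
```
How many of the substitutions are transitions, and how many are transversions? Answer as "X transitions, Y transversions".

Mismatches (1-based):
site 6: G→A (purine→purine, transition)
site 10: A→G (purine→purine, transition)
site 13: A→G (purine→purine, transition)
site 14: T→C (pyrimidine→pyrimidine, transition)
site 19: G→A (purine→purine, transition)

5 transitions, 0 transversions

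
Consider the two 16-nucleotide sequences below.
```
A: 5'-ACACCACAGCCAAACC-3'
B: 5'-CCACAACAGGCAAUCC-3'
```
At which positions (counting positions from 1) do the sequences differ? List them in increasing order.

Scanning 1-based: 1: A/C; 5: C/A; 10: C/G; 14: A/U.

1, 5, 10, 14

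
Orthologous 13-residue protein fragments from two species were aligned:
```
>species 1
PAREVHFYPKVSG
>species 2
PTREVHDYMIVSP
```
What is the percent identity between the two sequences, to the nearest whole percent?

5 positions differ (2, 7, 9, 10, 13), so 8 of 13 match: 8/13 = 61.54%.

62%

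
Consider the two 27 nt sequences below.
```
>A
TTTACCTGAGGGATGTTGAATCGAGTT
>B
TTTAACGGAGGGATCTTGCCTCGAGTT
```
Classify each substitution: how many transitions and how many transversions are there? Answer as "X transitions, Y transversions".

Transitions (purine↔purine or pyrimidine↔pyrimidine): none.
Transversions (purine↔pyrimidine): 5 C→A, 7 T→G, 15 G→C, 19 A→C, 20 A→C.

0 transitions, 5 transversions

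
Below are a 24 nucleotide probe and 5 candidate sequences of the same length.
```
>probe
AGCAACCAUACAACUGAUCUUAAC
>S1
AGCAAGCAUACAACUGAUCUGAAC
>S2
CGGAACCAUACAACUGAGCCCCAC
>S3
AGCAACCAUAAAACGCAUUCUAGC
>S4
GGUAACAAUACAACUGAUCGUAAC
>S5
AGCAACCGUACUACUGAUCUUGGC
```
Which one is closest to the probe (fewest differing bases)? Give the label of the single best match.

S1

Hamming distances to probe — S1: 2; S2: 6; S3: 6; S4: 4; S5: 4.
Smallest is S1 with 2 mismatches.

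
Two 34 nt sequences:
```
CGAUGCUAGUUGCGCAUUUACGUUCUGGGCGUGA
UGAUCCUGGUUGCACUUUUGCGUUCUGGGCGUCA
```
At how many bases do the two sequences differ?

7

Comparing position by position, 7 bases differ: 1 (C/U), 5 (G/C), 8 (A/G), 14 (G/A), 16 (A/U), 20 (A/G), 33 (G/C).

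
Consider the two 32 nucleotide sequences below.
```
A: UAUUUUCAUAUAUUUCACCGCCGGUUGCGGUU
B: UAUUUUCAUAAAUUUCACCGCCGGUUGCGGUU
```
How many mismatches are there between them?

1

Comparing position by position, 1 site differs: 11 (U/A).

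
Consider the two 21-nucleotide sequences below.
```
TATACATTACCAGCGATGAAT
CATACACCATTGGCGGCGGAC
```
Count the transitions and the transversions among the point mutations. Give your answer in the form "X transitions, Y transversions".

10 transitions, 0 transversions

Mismatches (1-based):
site 1: T→C (pyrimidine→pyrimidine, transition)
site 7: T→C (pyrimidine→pyrimidine, transition)
site 8: T→C (pyrimidine→pyrimidine, transition)
site 10: C→T (pyrimidine→pyrimidine, transition)
site 11: C→T (pyrimidine→pyrimidine, transition)
site 12: A→G (purine→purine, transition)
site 16: A→G (purine→purine, transition)
site 17: T→C (pyrimidine→pyrimidine, transition)
site 19: A→G (purine→purine, transition)
site 21: T→C (pyrimidine→pyrimidine, transition)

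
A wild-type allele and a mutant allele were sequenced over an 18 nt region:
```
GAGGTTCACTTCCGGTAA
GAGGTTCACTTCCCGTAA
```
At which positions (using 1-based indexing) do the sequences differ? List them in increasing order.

14

Differences at position 14 (G→C).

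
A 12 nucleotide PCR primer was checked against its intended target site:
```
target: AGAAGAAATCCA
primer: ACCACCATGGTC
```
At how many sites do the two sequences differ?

9

The sequences differ at sites 2, 3, 5, 6, 8, 9, 10, 11, 12 (1-based) — 9 in total.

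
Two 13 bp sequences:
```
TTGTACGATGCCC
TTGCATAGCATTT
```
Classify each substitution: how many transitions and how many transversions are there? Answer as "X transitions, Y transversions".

9 transitions, 0 transversions

Transitions (purine↔purine or pyrimidine↔pyrimidine): 4 T→C, 6 C→T, 7 G→A, 8 A→G, 9 T→C, 10 G→A, 11 C→T, 12 C→T, 13 C→T.
Transversions (purine↔pyrimidine): none.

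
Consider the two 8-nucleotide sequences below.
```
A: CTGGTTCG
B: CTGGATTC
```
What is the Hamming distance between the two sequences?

3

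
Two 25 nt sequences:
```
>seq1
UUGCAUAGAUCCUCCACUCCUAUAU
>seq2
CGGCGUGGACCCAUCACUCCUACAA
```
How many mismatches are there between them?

9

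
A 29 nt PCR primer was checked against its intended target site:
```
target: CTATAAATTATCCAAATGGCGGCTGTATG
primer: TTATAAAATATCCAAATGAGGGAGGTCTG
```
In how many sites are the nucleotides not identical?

7

Comparing position by position, 7 sites differ: 1 (C/T), 8 (T/A), 19 (G/A), 20 (C/G), 23 (C/A), 24 (T/G), 27 (A/C).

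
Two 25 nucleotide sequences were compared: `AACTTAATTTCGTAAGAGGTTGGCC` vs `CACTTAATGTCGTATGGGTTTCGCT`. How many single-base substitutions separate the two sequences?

The sequences differ at sites 1, 9, 15, 17, 19, 22, 25 (1-based) — 7 in total.

7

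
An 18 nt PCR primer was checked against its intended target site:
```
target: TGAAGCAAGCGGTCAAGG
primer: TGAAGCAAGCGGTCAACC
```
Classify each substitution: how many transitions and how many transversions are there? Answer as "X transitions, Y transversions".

0 transitions, 2 transversions

Mismatches (1-based):
position 17: G→C (purine→pyrimidine, transversion)
position 18: G→C (purine→pyrimidine, transversion)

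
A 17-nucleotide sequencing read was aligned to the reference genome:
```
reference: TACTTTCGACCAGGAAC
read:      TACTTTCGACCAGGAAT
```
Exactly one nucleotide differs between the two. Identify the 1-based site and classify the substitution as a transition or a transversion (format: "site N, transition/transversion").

Site 17 changes C→T. C is a pyrimidine and T is a pyrimidine, so this is a transition.

site 17, transition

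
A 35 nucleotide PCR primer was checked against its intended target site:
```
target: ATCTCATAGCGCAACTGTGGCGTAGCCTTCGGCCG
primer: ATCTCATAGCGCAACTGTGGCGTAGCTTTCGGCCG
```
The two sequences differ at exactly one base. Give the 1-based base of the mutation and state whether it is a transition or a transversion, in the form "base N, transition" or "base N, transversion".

base 27, transition

The sequences differ only at base 27: C→T (pyrimidine→pyrimidine), a transition.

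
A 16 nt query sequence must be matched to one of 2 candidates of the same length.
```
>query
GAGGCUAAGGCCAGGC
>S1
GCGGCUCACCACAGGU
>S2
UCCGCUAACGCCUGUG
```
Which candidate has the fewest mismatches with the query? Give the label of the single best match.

S1 differs at 6 bases; S2 differs at 7 bases. The closest is S1.

S1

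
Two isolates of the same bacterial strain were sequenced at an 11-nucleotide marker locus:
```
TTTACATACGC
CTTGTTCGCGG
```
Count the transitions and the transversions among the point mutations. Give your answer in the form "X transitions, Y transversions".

5 transitions, 2 transversions

Mismatches (1-based):
position 1: T→C (pyrimidine→pyrimidine, transition)
position 4: A→G (purine→purine, transition)
position 5: C→T (pyrimidine→pyrimidine, transition)
position 6: A→T (purine→pyrimidine, transversion)
position 7: T→C (pyrimidine→pyrimidine, transition)
position 8: A→G (purine→purine, transition)
position 11: C→G (pyrimidine→purine, transversion)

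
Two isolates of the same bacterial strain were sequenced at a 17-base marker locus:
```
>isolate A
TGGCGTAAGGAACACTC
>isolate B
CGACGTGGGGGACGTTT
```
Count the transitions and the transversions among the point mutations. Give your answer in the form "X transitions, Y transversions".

8 transitions, 0 transversions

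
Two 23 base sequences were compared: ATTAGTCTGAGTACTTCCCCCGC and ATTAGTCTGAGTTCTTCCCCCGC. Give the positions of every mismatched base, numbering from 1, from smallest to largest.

Scanning 1-based: 13: A/T.

13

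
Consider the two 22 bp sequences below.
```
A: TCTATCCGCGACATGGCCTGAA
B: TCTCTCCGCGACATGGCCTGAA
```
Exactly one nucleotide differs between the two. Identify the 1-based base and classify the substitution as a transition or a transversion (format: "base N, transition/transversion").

base 4, transversion

Base 4 changes A→C. A is a purine and C is a pyrimidine, so this is a transversion.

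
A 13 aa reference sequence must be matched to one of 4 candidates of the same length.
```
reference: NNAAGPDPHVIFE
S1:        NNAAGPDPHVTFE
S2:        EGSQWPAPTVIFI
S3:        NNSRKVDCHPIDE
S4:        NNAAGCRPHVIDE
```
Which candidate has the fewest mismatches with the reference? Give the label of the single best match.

S1

Hamming distances to reference — S1: 1; S2: 8; S3: 7; S4: 3.
Smallest is S1 with 1 mismatch.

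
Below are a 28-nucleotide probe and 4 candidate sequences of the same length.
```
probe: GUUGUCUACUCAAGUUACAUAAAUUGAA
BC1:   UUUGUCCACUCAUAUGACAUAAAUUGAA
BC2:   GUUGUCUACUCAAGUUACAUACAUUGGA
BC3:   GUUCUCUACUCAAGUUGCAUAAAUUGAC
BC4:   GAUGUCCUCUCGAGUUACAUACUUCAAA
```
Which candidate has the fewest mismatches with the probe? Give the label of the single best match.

BC2

Hamming distances to probe — BC1: 5; BC2: 2; BC3: 3; BC4: 8.
Smallest is BC2 with 2 mismatches.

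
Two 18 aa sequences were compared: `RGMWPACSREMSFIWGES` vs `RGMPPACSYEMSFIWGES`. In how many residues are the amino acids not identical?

2

Comparing position by position, 2 residues differ: 4 (W/P), 9 (R/Y).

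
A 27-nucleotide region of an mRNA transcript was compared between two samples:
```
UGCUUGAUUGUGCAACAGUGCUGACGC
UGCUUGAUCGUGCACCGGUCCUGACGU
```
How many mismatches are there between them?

5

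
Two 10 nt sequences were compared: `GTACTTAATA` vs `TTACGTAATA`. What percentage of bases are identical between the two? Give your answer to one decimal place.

2 positions differ (1, 5), so 8 of 10 match: 8/10 = 80%.

80.0%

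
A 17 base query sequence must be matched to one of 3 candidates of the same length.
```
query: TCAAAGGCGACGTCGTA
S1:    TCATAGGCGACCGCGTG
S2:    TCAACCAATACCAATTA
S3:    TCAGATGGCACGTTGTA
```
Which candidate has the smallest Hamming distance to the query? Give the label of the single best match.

S1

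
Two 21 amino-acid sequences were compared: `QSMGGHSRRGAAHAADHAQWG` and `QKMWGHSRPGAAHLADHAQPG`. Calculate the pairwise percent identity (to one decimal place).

76.2%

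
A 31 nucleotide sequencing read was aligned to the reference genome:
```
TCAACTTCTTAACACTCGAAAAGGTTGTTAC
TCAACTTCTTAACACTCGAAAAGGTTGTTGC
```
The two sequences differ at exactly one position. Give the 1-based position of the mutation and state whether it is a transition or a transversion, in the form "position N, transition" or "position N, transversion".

position 30, transition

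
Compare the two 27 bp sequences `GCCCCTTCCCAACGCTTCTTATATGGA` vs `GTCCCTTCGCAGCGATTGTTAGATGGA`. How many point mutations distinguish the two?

Comparing position by position, 6 bases differ: 2 (C/T), 9 (C/G), 12 (A/G), 15 (C/A), 18 (C/G), 22 (T/G).

6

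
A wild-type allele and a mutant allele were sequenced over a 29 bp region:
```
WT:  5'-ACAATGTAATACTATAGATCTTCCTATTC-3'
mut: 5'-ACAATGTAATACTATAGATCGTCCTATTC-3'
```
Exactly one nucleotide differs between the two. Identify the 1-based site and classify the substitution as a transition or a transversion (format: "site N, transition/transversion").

site 21, transversion

The sequences differ only at site 21: T→G (pyrimidine→purine), a transversion.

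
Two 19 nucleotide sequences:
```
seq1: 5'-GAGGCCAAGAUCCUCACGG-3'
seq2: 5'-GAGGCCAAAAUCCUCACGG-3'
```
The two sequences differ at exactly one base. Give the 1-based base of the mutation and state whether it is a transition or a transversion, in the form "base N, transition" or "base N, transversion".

The sequences differ only at base 9: G→A (purine→purine), a transition.

base 9, transition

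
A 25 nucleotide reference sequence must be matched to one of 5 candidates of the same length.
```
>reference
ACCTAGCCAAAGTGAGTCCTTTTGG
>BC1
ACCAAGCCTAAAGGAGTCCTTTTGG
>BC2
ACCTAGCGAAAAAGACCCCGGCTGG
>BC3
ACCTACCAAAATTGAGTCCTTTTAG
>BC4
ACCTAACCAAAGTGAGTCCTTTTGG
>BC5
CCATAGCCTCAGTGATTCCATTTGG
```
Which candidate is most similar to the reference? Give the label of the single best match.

BC4

Hamming distances to reference — BC1: 4; BC2: 8; BC3: 4; BC4: 1; BC5: 6.
Smallest is BC4 with 1 mismatch.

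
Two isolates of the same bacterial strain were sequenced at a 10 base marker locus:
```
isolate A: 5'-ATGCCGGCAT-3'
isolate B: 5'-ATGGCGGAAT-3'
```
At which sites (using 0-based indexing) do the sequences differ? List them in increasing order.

3, 7

Scanning 0-based: 3: C/G; 7: C/A.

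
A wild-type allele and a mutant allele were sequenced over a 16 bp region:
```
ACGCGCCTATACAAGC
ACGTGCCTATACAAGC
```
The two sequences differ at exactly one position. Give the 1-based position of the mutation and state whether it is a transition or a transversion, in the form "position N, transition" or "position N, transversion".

position 4, transition

Position 4 changes C→T. C is a pyrimidine and T is a pyrimidine, so this is a transition.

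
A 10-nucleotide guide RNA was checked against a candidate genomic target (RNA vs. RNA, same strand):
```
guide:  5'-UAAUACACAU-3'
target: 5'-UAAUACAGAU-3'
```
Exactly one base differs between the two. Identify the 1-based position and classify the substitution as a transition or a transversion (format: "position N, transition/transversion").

position 8, transversion

Position 8 changes C→G. C is a pyrimidine and G is a purine, so this is a transversion.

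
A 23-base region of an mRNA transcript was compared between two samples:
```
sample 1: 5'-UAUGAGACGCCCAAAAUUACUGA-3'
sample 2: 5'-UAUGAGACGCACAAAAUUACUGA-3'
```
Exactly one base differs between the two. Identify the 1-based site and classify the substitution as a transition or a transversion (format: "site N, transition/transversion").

The sequences differ only at site 11: C→A (pyrimidine→purine), a transversion.

site 11, transversion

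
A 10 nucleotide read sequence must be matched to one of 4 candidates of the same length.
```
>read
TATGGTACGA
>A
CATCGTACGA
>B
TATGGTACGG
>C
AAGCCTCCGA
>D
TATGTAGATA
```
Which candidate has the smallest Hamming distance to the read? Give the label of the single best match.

B

A differs at 2 bases; B differs at 1 base; C differs at 5 bases; D differs at 5 bases. The closest is B.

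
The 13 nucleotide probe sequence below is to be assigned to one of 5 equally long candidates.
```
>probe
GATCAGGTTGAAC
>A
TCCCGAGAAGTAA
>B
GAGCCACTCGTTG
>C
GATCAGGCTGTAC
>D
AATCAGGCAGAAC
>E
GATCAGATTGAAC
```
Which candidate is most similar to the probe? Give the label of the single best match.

A differs at 9 bases; B differs at 8 bases; C differs at 2 bases; D differs at 3 bases; E differs at 1 base. The closest is E.

E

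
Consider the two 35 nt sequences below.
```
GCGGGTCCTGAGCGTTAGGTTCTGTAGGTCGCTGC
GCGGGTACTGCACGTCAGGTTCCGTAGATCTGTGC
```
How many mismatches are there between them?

8

The sequences differ at positions 7, 11, 12, 16, 23, 28, 31, 32 (1-based) — 8 in total.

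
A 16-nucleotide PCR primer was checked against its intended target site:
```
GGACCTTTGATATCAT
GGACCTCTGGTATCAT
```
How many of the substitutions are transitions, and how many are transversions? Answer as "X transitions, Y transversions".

Mismatches (1-based):
site 7: T→C (pyrimidine→pyrimidine, transition)
site 10: A→G (purine→purine, transition)

2 transitions, 0 transversions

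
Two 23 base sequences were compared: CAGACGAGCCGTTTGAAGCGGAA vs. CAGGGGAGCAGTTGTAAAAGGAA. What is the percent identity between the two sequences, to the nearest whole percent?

Mismatches at positions 4, 5, 10, 14, 15, 18, 19 (1-based): 7 of 23.
Identical positions: 16/23 = 69.57% → 70%.

70%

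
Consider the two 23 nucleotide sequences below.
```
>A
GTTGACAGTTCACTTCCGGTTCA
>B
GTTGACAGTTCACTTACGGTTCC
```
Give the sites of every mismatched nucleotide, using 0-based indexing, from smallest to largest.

15, 22

Differences at site 15 (C→A), site 22 (A→C).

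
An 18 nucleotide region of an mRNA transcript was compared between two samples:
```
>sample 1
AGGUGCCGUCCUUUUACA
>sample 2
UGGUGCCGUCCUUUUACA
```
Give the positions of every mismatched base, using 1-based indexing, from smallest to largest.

Scanning 1-based: 1: A/U.

1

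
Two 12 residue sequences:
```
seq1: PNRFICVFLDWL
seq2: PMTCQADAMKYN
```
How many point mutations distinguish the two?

The sequences differ at positions 2, 3, 4, 5, 6, 7, 8, 9, 10, 11, 12 (1-based) — 11 in total.

11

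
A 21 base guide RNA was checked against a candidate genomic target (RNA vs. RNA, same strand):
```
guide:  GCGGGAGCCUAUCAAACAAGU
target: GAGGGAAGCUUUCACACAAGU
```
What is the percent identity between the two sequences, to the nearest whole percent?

76%

5 positions differ (2, 7, 8, 11, 15), so 16 of 21 match: 16/21 = 76.19%.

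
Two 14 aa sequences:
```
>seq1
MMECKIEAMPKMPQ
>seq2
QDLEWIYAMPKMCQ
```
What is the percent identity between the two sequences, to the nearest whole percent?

50%

7 positions differ (1, 2, 3, 4, 5, 7, 13), so 7 of 14 match: 7/14 = 50%.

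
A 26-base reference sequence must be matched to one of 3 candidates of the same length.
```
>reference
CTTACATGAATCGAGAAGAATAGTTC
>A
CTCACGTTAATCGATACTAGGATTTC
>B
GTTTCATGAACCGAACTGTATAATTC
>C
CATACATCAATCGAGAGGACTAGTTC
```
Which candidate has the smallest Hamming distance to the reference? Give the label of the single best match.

A differs at 9 positions; B differs at 8 positions; C differs at 4 positions. The closest is C.

C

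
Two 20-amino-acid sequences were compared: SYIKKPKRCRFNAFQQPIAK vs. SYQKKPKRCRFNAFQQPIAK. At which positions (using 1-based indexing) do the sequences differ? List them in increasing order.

3

Differences at position 3 (I→Q).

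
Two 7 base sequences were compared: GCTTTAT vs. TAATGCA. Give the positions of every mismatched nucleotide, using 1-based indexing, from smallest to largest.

1, 2, 3, 5, 6, 7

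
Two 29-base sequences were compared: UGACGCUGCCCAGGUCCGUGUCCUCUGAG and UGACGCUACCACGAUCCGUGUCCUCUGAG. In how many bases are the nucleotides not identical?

Comparing position by position, 4 bases differ: 8 (G/A), 11 (C/A), 12 (A/C), 14 (G/A).

4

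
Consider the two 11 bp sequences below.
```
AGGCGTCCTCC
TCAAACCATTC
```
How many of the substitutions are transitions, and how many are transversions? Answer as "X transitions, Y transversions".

Transitions (purine↔purine or pyrimidine↔pyrimidine): 3 G→A, 5 G→A, 6 T→C, 10 C→T.
Transversions (purine↔pyrimidine): 1 A→T, 2 G→C, 4 C→A, 8 C→A.

4 transitions, 4 transversions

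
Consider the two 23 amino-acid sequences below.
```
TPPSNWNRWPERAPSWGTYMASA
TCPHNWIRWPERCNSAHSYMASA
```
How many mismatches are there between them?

8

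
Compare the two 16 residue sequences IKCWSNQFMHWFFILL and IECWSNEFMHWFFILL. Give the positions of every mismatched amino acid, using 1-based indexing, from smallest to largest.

2, 7

Scanning 1-based: 2: K/E; 7: Q/E.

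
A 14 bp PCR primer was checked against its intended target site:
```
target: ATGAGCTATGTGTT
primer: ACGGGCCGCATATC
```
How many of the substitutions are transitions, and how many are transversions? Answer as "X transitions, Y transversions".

8 transitions, 0 transversions

Mismatches (1-based):
base 2: T→C (pyrimidine→pyrimidine, transition)
base 4: A→G (purine→purine, transition)
base 7: T→C (pyrimidine→pyrimidine, transition)
base 8: A→G (purine→purine, transition)
base 9: T→C (pyrimidine→pyrimidine, transition)
base 10: G→A (purine→purine, transition)
base 12: G→A (purine→purine, transition)
base 14: T→C (pyrimidine→pyrimidine, transition)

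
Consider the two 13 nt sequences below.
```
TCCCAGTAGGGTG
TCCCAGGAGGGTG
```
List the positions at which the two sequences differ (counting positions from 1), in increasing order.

Differences at position 7 (T→G).

7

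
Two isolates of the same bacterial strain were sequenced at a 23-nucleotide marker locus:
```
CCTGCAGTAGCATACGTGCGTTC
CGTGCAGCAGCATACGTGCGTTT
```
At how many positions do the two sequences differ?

Comparing position by position, 3 positions differ: 2 (C/G), 8 (T/C), 23 (C/T).

3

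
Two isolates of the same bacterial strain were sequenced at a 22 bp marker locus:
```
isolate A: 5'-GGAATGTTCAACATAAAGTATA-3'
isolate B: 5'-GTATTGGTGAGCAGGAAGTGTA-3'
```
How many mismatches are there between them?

8

The sequences differ at bases 2, 4, 7, 9, 11, 14, 15, 20 (1-based) — 8 in total.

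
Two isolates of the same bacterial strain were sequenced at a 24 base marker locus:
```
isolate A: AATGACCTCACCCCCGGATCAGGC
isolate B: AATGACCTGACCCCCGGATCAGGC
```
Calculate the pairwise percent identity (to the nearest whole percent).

96%

Mismatch at position 9 (1-based): 1 of 24.
Identical positions: 23/24 = 95.83% → 96%.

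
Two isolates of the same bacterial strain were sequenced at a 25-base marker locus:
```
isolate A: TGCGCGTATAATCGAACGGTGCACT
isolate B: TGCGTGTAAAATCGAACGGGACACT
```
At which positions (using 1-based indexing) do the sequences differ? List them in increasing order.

Scanning 1-based: 5: C/T; 9: T/A; 20: T/G; 21: G/A.

5, 9, 20, 21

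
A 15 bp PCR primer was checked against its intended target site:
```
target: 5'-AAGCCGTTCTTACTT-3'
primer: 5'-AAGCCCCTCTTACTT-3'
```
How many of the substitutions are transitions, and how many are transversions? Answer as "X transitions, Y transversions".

1 transition, 1 transversion

Mismatches (1-based):
position 6: G→C (purine→pyrimidine, transversion)
position 7: T→C (pyrimidine→pyrimidine, transition)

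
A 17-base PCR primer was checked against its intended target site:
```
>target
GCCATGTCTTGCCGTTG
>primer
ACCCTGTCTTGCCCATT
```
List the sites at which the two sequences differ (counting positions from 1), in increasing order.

Scanning 1-based: 1: G/A; 4: A/C; 14: G/C; 15: T/A; 17: G/T.

1, 4, 14, 15, 17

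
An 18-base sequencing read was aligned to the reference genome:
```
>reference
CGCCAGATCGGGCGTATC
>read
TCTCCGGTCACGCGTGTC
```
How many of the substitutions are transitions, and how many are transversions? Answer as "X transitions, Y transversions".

Transitions (purine↔purine or pyrimidine↔pyrimidine): 1 C→T, 3 C→T, 7 A→G, 10 G→A, 16 A→G.
Transversions (purine↔pyrimidine): 2 G→C, 5 A→C, 11 G→C.

5 transitions, 3 transversions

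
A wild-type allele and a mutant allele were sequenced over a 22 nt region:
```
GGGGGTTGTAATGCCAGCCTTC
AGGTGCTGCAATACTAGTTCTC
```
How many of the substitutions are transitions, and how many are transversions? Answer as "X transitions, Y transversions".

Mismatches (1-based):
site 1: G→A (purine→purine, transition)
site 4: G→T (purine→pyrimidine, transversion)
site 6: T→C (pyrimidine→pyrimidine, transition)
site 9: T→C (pyrimidine→pyrimidine, transition)
site 13: G→A (purine→purine, transition)
site 15: C→T (pyrimidine→pyrimidine, transition)
site 18: C→T (pyrimidine→pyrimidine, transition)
site 19: C→T (pyrimidine→pyrimidine, transition)
site 20: T→C (pyrimidine→pyrimidine, transition)

8 transitions, 1 transversion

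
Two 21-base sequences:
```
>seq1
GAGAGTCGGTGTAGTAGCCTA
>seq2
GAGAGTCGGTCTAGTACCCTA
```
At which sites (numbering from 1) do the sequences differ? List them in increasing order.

11, 17

Scanning 1-based: 11: G/C; 17: G/C.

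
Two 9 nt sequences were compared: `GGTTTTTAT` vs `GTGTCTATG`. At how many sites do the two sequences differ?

Comparing position by position, 6 sites differ: 2 (G/T), 3 (T/G), 5 (T/C), 7 (T/A), 8 (A/T), 9 (T/G).

6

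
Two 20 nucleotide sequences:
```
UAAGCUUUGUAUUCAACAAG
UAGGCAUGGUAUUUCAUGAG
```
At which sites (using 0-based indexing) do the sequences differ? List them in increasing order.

2, 5, 7, 13, 14, 16, 17

Scanning 0-based: 2: A/G; 5: U/A; 7: U/G; 13: C/U; 14: A/C; 16: C/U; 17: A/G.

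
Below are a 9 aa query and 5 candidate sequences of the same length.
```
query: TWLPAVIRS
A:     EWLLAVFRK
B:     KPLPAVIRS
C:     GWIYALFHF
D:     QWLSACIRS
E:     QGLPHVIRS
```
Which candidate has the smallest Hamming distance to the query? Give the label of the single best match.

Hamming distances to query — A: 4; B: 2; C: 7; D: 3; E: 3.
Smallest is B with 2 mismatches.

B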